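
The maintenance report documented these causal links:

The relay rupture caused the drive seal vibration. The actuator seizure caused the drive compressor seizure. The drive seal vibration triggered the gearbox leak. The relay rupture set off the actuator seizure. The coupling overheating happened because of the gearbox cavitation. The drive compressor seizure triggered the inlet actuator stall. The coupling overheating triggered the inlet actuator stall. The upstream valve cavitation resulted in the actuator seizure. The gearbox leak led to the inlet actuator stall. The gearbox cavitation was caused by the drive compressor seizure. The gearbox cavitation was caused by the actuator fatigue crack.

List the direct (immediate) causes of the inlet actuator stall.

the coupling overheating, the drive compressor seizure, the gearbox leak

Upstream contributors include the actuator fatigue crack, the upstream valve cavitation, the relay rupture, the actuator seizure, the drive seal vibration, the gearbox cavitation, but only the coupling overheating, the drive compressor seizure, the gearbox leak feed directly into the inlet actuator stall.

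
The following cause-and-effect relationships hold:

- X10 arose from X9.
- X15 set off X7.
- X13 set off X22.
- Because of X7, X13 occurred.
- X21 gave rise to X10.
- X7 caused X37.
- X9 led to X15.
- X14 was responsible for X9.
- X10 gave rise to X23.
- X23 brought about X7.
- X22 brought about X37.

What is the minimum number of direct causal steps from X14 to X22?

Shortest chain: X14 → X9 → X15 → X7 → X13 → X22.

5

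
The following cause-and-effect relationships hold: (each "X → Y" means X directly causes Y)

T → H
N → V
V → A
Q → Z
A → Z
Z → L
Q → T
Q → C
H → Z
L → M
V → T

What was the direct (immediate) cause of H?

Upstream contributors include Q, N, V, but only T feeds directly into H.

T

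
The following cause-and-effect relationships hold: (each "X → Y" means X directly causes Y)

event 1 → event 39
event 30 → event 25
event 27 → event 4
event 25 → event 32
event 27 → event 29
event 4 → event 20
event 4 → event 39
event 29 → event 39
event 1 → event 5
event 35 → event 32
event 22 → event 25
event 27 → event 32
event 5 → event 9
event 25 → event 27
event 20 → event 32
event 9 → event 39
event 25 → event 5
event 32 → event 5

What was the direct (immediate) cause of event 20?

Upstream contributors include event 22, event 30, event 25, event 27, but only event 4 feeds directly into event 20.

event 4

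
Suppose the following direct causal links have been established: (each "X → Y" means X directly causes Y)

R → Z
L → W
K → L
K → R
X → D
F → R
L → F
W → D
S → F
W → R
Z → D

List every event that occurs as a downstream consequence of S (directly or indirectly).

D, F, R, Z

Direct effects: F.
2 steps out: R.
3 steps out: Z.
4 steps out: D.
Not reachable from it: K, L, W, X.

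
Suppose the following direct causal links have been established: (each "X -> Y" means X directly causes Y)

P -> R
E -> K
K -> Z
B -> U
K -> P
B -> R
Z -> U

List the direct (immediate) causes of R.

Upstream contributors include E, K, but only B, P feed directly into R.

B, P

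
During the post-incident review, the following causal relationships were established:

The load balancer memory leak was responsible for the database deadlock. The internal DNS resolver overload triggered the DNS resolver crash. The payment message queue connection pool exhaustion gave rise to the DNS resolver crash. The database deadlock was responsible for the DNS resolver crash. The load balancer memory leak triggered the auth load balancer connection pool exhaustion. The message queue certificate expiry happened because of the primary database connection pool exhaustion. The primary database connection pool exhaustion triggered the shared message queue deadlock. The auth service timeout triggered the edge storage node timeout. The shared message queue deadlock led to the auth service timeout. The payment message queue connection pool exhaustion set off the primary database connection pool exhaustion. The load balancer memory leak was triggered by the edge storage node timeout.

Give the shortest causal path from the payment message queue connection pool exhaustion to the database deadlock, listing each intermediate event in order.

the payment message queue connection pool exhaustion → the primary database connection pool exhaustion → the shared message queue deadlock → the auth service timeout → the edge storage node timeout → the load balancer memory leak → the database deadlock

the payment message queue connection pool exhaustion → the primary database connection pool exhaustion
the primary database connection pool exhaustion → the shared message queue deadlock
the shared message queue deadlock → the auth service timeout
the auth service timeout → the edge storage node timeout
the edge storage node timeout → the load balancer memory leak
the load balancer memory leak → the database deadlock
Length: 6 steps.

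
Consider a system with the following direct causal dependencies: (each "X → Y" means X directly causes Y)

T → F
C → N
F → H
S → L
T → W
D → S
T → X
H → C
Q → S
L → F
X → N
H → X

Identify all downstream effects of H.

C, N, X

Direct effects: X, C.
2 steps out: N.
Not reachable from it: Q, T, W, D, S, L, F.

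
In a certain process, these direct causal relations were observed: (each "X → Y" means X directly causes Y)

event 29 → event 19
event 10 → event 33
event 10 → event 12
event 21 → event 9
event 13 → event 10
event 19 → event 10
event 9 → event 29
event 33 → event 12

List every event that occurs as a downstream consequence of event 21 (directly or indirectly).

event 10, event 12, event 19, event 29, event 33, event 9

Direct effects: event 9.
2 steps out: event 29.
3 steps out: event 19.
4 steps out: event 10.
5 steps out: event 33, event 12.
Not reachable from it: event 13.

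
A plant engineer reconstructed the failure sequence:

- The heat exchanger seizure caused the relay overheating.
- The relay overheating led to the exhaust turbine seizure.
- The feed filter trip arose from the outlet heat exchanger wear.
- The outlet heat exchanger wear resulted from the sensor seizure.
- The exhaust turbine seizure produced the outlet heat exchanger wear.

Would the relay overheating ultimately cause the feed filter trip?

Yes

There is a causal chain: the relay overheating → the exhaust turbine seizure → the outlet heat exchanger wear → the feed filter trip.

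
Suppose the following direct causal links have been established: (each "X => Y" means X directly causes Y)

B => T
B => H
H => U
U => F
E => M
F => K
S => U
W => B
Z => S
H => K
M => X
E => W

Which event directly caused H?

Upstream contributors include E, W, but only B feeds directly into H.

B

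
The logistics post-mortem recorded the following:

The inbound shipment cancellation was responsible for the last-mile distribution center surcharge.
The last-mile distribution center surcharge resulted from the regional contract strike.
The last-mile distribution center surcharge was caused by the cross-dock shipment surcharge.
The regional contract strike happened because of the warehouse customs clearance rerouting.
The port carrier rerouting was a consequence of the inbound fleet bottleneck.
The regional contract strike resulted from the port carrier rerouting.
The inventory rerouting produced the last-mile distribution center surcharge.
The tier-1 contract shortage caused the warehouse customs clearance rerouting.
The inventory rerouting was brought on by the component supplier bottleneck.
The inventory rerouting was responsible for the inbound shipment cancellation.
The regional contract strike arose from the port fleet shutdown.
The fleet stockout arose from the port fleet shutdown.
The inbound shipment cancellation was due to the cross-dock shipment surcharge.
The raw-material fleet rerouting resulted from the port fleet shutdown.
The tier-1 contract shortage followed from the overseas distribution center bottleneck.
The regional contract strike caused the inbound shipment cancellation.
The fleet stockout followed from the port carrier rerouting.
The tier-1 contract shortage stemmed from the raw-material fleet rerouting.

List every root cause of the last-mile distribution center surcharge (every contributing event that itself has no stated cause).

the component supplier bottleneck, the cross-dock shipment surcharge, the inbound fleet bottleneck, the overseas distribution center bottleneck, the port fleet shutdown

Tracing upstream from the last-mile distribution center surcharge: the last-mile distribution center surcharge ← the regional contract strike ← the port carrier rerouting ← the inbound fleet bottleneck.
A separate upstream branch: the last-mile distribution center surcharge ← the regional contract strike ← the warehouse customs clearance rerouting ← the tier-1 contract shortage ← the overseas distribution center bottleneck.
A separate upstream branch: the last-mile distribution center surcharge ← the inventory rerouting ← the component supplier bottleneck.
A separate upstream branch: the last-mile distribution center surcharge ← the regional contract strike ← the port fleet shutdown.
A separate upstream branch: the last-mile distribution center surcharge ← the cross-dock shipment surcharge.
Each of those chain origins has no stated cause.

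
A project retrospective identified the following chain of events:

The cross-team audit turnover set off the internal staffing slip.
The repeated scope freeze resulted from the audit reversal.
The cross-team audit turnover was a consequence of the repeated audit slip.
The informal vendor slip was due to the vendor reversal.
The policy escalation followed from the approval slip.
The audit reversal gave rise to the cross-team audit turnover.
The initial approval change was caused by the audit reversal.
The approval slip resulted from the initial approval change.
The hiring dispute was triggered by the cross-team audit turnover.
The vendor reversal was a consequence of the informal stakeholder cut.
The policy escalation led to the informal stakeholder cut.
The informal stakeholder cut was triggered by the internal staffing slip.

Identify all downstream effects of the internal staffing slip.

Direct effects: the informal stakeholder cut.
2 steps out: the vendor reversal.
3 steps out: the informal vendor slip.
Not reachable from it: the repeated audit slip, the audit reversal, the initial approval change, the cross-team audit turnover, the hiring dispute, the repeated scope freeze, the approval slip, the policy escalation.

the informal stakeholder cut, the informal vendor slip, the vendor reversal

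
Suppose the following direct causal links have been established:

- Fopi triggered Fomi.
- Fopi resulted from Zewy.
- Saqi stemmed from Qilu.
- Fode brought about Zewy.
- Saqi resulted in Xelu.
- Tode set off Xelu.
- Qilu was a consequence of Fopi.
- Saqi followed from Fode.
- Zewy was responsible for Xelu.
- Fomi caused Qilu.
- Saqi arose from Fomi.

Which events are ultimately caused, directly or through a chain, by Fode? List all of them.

Direct effects: Zewy, Saqi.
2 steps out: Fopi, Xelu.
3 steps out: Fomi, Qilu.
Not reachable from it: Tode.

Fomi, Fopi, Qilu, Saqi, Xelu, Zewy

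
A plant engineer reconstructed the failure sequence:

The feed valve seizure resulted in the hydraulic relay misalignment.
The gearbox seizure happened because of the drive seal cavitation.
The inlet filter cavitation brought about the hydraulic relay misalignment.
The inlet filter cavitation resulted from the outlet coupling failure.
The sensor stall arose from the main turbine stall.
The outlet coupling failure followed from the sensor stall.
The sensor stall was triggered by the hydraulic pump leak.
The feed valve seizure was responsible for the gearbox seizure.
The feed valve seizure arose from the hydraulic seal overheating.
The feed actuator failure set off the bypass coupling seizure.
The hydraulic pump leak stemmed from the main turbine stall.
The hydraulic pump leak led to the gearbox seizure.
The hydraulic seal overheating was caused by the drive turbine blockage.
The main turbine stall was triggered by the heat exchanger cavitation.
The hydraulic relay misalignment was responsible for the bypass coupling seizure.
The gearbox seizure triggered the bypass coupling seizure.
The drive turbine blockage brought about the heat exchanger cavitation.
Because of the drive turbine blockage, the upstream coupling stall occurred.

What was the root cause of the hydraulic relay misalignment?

Tracing upstream from the hydraulic relay misalignment: the hydraulic relay misalignment ← the feed valve seizure ← the hydraulic seal overheating ← the drive turbine blockage.
The drive turbine blockage has no stated cause, so it is the root.

the drive turbine blockage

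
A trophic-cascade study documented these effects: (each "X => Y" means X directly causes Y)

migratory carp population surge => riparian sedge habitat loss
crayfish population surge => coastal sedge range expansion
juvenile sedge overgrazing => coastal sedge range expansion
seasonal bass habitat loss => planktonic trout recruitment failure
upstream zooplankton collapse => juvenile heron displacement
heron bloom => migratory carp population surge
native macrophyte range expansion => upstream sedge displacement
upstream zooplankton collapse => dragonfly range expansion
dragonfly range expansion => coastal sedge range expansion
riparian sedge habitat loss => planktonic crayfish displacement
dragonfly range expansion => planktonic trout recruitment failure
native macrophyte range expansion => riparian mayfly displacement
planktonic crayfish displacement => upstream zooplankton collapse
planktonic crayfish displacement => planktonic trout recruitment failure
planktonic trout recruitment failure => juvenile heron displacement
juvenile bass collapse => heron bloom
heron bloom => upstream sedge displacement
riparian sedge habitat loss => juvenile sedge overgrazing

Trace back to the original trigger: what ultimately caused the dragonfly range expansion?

the juvenile bass collapse

Tracing upstream from the dragonfly range expansion: the dragonfly range expansion ← the upstream zooplankton collapse ← the planktonic crayfish displacement ← the riparian sedge habitat loss ← the migratory carp population surge ← the heron bloom ← the juvenile bass collapse.
The juvenile bass collapse has no stated cause, so it is the root.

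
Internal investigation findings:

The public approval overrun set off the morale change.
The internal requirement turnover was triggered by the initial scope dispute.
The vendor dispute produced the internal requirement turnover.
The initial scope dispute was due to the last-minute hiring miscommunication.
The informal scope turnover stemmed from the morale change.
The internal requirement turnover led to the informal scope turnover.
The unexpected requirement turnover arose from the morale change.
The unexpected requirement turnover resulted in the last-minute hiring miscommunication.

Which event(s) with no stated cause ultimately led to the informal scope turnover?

Tracing upstream from the informal scope turnover: the informal scope turnover ← the morale change ← the public approval overrun.
A separate upstream branch: the informal scope turnover ← the internal requirement turnover ← the vendor dispute.
Each of those chain origins has no stated cause.

the public approval overrun, the vendor dispute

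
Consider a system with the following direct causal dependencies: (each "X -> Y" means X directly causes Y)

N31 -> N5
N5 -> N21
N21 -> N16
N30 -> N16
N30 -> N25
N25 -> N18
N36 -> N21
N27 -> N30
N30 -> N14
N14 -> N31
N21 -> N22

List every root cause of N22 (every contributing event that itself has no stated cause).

Tracing upstream from N22: N22 ← N21 ← N5 ← N31 ← N14 ← N30 ← N27.
A separate upstream branch: N22 ← N21 ← N36.
Each of those chain origins has no stated cause.

N27, N36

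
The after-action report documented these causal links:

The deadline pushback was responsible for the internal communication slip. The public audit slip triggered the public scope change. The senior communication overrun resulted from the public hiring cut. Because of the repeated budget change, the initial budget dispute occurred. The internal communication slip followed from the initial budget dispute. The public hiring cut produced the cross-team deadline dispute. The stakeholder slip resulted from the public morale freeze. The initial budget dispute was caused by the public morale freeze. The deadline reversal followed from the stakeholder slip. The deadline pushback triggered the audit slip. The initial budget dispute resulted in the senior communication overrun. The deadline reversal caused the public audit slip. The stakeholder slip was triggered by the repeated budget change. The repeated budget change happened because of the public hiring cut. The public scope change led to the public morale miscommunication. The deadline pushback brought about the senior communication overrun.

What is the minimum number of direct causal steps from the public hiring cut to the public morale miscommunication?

Shortest chain: the public hiring cut → the repeated budget change → the stakeholder slip → the deadline reversal → the public audit slip → the public scope change → the public morale miscommunication.

6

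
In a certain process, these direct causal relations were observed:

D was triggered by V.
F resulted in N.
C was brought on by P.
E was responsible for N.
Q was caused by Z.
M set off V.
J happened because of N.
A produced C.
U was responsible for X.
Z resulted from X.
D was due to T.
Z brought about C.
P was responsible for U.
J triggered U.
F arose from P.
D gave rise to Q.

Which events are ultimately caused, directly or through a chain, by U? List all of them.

C, Q, X, Z

Direct effects: X.
2 steps out: Z.
3 steps out: C, Q.
Not reachable from it: P, F, E, N, J, M, A, T, V, D.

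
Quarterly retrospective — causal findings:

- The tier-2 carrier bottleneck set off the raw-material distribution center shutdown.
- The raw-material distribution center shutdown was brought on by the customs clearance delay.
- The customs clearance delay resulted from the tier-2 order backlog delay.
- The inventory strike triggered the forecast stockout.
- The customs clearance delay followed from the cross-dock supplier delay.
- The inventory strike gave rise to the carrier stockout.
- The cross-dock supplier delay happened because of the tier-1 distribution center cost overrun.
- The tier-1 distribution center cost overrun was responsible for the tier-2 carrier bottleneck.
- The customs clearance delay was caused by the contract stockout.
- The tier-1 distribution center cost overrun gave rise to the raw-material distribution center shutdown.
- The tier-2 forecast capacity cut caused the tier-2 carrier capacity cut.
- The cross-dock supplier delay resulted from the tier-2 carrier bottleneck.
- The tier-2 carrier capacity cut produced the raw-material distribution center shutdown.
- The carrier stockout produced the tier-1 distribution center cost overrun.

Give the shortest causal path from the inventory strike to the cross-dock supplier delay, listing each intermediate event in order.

the inventory strike → the carrier stockout → the tier-1 distribution center cost overrun → the cross-dock supplier delay

the inventory strike → the carrier stockout
the carrier stockout → the tier-1 distribution center cost overrun
the tier-1 distribution center cost overrun → the cross-dock supplier delay
Length: 3 steps.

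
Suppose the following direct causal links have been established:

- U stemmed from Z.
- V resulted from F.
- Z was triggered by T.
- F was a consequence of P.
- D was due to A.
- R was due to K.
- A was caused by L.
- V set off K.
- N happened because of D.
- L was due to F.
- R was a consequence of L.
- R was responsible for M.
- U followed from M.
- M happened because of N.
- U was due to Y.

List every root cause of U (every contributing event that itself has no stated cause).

P, T, Y

Tracing upstream from U: U ← M ← R ← L ← F ← P.
A separate upstream branch: U ← Z ← T.
A separate upstream branch: U ← Y.
Each of those chain origins has no stated cause.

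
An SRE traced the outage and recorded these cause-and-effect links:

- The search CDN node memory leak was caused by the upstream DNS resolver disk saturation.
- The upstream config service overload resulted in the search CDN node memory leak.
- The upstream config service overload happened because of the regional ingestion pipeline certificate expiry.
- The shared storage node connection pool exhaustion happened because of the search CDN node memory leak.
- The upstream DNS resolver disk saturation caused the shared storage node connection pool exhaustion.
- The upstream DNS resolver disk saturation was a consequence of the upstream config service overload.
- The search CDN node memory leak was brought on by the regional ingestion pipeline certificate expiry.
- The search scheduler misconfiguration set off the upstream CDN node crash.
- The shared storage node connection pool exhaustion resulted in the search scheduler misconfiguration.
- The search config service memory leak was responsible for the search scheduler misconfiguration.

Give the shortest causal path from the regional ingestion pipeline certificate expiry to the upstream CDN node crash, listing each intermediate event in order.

the regional ingestion pipeline certificate expiry → the search CDN node memory leak → the shared storage node connection pool exhaustion → the search scheduler misconfiguration → the upstream CDN node crash

the regional ingestion pipeline certificate expiry → the search CDN node memory leak
the search CDN node memory leak → the shared storage node connection pool exhaustion
the shared storage node connection pool exhaustion → the search scheduler misconfiguration
the search scheduler misconfiguration → the upstream CDN node crash
Length: 4 steps.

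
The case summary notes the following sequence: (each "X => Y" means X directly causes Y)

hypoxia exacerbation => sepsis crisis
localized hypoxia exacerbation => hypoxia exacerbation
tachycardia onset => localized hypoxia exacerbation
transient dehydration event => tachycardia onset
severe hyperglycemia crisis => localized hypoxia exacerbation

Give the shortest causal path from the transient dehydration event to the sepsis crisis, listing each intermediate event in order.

the transient dehydration event → the tachycardia onset → the localized hypoxia exacerbation → the hypoxia exacerbation → the sepsis crisis

the transient dehydration event → the tachycardia onset
the tachycardia onset → the localized hypoxia exacerbation
the localized hypoxia exacerbation → the hypoxia exacerbation
the hypoxia exacerbation → the sepsis crisis
Length: 4 steps.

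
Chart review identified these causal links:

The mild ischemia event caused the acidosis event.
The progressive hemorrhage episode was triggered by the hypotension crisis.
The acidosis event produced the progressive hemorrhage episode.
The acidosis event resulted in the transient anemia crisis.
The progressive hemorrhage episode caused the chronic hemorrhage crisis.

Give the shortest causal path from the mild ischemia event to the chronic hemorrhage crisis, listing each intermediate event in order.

the mild ischemia event → the acidosis event
the acidosis event → the progressive hemorrhage episode
the progressive hemorrhage episode → the chronic hemorrhage crisis
Length: 3 steps.

the mild ischemia event → the acidosis event → the progressive hemorrhage episode → the chronic hemorrhage crisis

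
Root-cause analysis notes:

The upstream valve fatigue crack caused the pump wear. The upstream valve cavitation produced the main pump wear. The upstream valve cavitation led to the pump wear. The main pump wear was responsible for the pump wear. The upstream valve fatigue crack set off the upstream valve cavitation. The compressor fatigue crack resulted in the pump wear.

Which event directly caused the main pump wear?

Upstream contributors include the upstream valve fatigue crack, but only the upstream valve cavitation feeds directly into the main pump wear.

the upstream valve cavitation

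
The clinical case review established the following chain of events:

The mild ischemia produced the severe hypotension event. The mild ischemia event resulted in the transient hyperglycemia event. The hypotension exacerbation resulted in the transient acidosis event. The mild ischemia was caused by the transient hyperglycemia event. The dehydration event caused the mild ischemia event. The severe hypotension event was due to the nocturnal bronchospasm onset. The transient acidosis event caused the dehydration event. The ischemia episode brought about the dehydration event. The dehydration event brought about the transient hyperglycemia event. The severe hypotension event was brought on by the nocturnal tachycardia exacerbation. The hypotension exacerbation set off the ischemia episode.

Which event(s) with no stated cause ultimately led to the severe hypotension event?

the hypotension exacerbation, the nocturnal bronchospasm onset, the nocturnal tachycardia exacerbation

Tracing upstream from the severe hypotension event: the severe hypotension event ← the mild ischemia ← the transient hyperglycemia event ← the dehydration event ← the transient acidosis event ← the hypotension exacerbation.
A separate upstream branch: the severe hypotension event ← the nocturnal bronchospasm onset.
A separate upstream branch: the severe hypotension event ← the nocturnal tachycardia exacerbation.
Each of those chain origins has no stated cause.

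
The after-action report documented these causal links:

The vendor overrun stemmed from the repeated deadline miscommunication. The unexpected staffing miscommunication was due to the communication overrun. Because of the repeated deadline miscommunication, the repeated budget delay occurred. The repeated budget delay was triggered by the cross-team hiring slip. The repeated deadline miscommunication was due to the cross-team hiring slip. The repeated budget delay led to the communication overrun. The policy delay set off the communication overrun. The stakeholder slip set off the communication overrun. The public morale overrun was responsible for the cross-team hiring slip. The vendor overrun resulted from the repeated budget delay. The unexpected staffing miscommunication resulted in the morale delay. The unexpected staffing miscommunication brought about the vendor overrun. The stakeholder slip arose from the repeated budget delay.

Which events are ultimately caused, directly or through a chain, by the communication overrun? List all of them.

Direct effects: the unexpected staffing miscommunication.
2 steps out: the vendor overrun, the morale delay.
Not reachable from it: the public morale overrun, the policy delay, the cross-team hiring slip, the repeated deadline miscommunication, the repeated budget delay, the stakeholder slip.

the morale delay, the unexpected staffing miscommunication, the vendor overrun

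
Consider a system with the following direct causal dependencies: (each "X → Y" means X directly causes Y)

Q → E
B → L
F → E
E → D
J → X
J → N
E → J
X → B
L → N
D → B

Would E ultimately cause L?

Yes

There is a causal chain: E → D → B → L.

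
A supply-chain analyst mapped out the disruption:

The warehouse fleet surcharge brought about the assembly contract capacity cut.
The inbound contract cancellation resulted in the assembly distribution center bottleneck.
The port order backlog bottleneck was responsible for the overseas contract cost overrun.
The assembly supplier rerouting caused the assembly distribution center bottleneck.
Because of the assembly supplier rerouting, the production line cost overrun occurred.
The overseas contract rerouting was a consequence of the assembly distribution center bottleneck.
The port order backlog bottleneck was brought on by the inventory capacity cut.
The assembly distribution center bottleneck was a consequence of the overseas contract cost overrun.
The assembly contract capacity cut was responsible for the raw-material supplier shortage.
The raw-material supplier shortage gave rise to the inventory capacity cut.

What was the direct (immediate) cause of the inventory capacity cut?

Upstream contributors include the warehouse fleet surcharge, the assembly contract capacity cut, but only the raw-material supplier shortage feeds directly into the inventory capacity cut.

the raw-material supplier shortage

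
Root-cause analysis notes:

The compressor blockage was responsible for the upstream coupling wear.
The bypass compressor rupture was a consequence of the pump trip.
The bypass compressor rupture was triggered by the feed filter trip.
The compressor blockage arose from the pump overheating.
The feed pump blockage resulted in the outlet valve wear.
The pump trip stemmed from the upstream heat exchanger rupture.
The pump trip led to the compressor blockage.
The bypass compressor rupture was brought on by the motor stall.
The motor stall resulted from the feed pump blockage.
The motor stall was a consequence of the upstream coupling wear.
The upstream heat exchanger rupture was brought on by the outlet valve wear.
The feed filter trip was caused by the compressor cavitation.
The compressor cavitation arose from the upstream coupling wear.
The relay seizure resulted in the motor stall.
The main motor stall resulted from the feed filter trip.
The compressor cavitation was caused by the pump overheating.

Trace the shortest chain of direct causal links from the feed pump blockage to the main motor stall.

the feed pump blockage → the outlet valve wear
the outlet valve wear → the upstream heat exchanger rupture
the upstream heat exchanger rupture → the pump trip
the pump trip → the compressor blockage
the compressor blockage → the upstream coupling wear
the upstream coupling wear → the compressor cavitation
the compressor cavitation → the feed filter trip
the feed filter trip → the main motor stall
Length: 8 steps.

the feed pump blockage → the outlet valve wear → the upstream heat exchanger rupture → the pump trip → the compressor blockage → the upstream coupling wear → the compressor cavitation → the feed filter trip → the main motor stall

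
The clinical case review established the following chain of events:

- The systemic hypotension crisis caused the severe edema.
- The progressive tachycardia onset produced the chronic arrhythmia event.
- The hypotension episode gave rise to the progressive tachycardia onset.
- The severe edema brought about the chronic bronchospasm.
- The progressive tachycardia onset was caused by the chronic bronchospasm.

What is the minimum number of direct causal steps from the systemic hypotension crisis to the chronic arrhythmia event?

Shortest chain: the systemic hypotension crisis → the severe edema → the chronic bronchospasm → the progressive tachycardia onset → the chronic arrhythmia event.

4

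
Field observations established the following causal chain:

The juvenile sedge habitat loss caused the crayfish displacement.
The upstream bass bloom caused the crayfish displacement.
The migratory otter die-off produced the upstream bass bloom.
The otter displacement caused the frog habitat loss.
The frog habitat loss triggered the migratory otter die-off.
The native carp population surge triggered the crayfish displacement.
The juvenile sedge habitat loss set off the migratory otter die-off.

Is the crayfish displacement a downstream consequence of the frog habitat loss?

There is a causal chain: the frog habitat loss → the migratory otter die-off → the upstream bass bloom → the crayfish displacement.

Yes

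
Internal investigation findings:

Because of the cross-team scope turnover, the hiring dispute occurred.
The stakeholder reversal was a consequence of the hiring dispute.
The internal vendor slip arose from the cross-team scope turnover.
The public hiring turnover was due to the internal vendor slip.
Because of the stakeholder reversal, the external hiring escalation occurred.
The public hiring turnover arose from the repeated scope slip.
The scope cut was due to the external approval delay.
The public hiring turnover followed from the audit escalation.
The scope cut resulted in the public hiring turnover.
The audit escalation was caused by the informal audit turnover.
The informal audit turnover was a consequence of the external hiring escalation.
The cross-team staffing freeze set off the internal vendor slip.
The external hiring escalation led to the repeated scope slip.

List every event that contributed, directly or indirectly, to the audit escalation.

Immediate cause of the audit escalation: the informal audit turnover.
Further upstream: the cross-team scope turnover, the hiring dispute, the stakeholder reversal, the external hiring escalation.

the cross-team scope turnover, the external hiring escalation, the hiring dispute, the informal audit turnover, the stakeholder reversal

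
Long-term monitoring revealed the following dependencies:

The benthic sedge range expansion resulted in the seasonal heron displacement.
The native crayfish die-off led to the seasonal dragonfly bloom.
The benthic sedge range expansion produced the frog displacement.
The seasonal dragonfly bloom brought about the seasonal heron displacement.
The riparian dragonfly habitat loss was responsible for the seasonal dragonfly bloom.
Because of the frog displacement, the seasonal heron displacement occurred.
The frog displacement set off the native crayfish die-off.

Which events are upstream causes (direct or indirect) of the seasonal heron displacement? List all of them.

the benthic sedge range expansion, the frog displacement, the native crayfish die-off, the riparian dragonfly habitat loss, the seasonal dragonfly bloom

Immediate causes of the seasonal heron displacement: the benthic sedge range expansion, the frog displacement, the seasonal dragonfly bloom.
Further upstream: the native crayfish die-off, the riparian dragonfly habitat loss.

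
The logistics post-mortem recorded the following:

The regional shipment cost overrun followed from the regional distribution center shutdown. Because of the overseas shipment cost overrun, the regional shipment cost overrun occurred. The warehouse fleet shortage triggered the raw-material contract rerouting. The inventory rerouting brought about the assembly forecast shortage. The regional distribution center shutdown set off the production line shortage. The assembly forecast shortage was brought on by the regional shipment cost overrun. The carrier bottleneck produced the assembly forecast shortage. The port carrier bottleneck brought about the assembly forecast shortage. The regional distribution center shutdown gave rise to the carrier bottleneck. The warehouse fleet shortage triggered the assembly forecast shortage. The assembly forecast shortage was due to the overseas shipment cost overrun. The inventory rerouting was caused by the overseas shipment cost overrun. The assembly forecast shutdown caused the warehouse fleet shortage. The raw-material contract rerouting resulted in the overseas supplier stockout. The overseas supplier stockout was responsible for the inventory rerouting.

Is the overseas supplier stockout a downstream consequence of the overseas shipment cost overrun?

No

The overseas shipment cost overrun leads to the regional shipment cost overrun, the inventory rerouting, the assembly forecast shortage; the overseas supplier stockout is not among them.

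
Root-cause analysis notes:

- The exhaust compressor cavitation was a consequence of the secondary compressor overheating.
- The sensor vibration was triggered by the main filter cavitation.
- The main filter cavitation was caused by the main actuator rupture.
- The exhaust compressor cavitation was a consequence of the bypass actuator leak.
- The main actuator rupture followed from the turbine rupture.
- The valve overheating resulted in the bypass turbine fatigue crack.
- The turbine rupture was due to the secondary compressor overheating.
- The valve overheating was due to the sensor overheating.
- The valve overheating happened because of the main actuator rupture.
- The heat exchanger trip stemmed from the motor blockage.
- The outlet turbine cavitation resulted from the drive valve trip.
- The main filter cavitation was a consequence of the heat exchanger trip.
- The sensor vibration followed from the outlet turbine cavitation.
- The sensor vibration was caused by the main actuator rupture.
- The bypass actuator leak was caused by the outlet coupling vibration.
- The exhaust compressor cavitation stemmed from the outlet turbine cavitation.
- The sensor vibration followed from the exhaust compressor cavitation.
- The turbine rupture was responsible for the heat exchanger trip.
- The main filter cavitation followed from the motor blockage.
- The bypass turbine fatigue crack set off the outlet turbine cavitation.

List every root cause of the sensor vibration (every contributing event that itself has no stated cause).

Tracing upstream from the sensor vibration: the sensor vibration ← the exhaust compressor cavitation ← the secondary compressor overheating.
A separate upstream branch: the sensor vibration ← the main filter cavitation ← the motor blockage.
A separate upstream branch: the sensor vibration ← the outlet turbine cavitation ← the drive valve trip.
A separate upstream branch: the sensor vibration ← the outlet turbine cavitation ← the bypass turbine fatigue crack ← the valve overheating ← the sensor overheating.
A separate upstream branch: the sensor vibration ← the exhaust compressor cavitation ← the bypass actuator leak ← the outlet coupling vibration.
Each of those chain origins has no stated cause.

the drive valve trip, the motor blockage, the outlet coupling vibration, the secondary compressor overheating, the sensor overheating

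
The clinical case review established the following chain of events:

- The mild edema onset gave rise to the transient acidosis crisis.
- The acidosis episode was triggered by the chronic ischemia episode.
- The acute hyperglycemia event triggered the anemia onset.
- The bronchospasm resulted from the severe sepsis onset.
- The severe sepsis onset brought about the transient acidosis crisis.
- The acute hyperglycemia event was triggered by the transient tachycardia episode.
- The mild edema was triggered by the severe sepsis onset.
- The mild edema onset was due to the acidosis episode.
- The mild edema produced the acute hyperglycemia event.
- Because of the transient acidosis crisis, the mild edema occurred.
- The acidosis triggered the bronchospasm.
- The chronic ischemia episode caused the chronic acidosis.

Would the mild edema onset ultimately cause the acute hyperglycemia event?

There is a causal chain: the mild edema onset → the transient acidosis crisis → the mild edema → the acute hyperglycemia event.

Yes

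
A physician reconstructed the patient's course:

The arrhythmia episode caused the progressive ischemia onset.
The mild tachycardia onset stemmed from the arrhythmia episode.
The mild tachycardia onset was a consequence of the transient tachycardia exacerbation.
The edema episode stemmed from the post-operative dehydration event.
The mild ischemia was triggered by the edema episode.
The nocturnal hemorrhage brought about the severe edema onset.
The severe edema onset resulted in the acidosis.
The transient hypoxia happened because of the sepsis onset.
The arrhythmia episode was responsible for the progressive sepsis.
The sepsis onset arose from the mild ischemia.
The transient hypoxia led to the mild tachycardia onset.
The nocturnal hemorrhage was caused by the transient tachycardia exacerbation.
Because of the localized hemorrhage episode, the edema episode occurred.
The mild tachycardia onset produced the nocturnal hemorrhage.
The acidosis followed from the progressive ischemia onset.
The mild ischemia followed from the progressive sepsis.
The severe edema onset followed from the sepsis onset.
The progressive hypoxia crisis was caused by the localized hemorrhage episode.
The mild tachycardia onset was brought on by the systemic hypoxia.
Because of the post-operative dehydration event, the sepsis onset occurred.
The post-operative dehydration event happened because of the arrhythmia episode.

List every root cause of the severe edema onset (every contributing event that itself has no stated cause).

Tracing upstream from the severe edema onset: the severe edema onset ← the sepsis onset ← the post-operative dehydration event ← the arrhythmia episode.
A separate upstream branch: the severe edema onset ← the sepsis onset ← the mild ischemia ← the edema episode ← the localized hemorrhage episode.
A separate upstream branch: the severe edema onset ← the nocturnal hemorrhage ← the mild tachycardia onset ← the systemic hypoxia.
A separate upstream branch: the severe edema onset ← the nocturnal hemorrhage ← the transient tachycardia exacerbation.
Each of those chain origins has no stated cause.

the arrhythmia episode, the localized hemorrhage episode, the systemic hypoxia, the transient tachycardia exacerbation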